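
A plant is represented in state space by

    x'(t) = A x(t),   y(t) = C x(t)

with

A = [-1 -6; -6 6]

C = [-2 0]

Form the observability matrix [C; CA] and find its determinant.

CA = [[2, 12]]
Observability matrix O = [C; CA] = [[-2, 0], [2, 12]]
det(O) = (-2)·12 - 0·2 = -24 - 0 = -24
Since det(O) ≠ 0, rank(O) = 2 and the system is completely observable.

-24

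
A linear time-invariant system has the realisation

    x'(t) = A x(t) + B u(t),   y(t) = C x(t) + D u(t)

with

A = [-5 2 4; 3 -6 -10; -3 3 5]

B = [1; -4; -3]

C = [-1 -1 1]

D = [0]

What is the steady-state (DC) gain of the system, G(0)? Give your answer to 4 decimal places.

G(0) = C(-A)^{-1}B + D = -C A^{-1} B + D.
det A = -6, so A^{-1} = (1/-6)·adj(A) = [[0, -1/3, -2/3], [-5/2, 13/6, 19/3], [3/2, -3/2, -4]]
A^{-1} B = [10/3, -181/6, 39/2]^T
C A^{-1} B = 139/3
G(0) = D - C A^{-1} B = 0 - (139/3) = -139/3 ≈ -46.3333

-46.3333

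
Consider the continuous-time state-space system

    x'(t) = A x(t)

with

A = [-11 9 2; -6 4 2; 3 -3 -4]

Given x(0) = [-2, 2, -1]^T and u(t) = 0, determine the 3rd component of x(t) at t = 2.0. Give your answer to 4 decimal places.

-0.0038

det(sI - A) = s^3 - (tr A)s^2 + (M11 + M22 + M33)s - det A, where Mii is the 2×2 principal minor of A obtained by deleting row i and column i.
tr A = (-11) + 4 + (-4) = -11; M11 = 4·(-4) - 2·(-3) = -16 - (-6) = -10; M22 = (-11)·(-4) - 2·3 = 44 - 6 = 38; M33 = (-11)·4 - 9·(-6) = -44 - (-54) = 10; sum of minors = 38.
det A = (-11)·(4·(-4) - 2·(-3)) - 9·((-6)·(-4) - 2·3) + 2·((-6)·(-3) - 4·3) = (-11)·(-10) - 9·18 + 2·6 = -40.
So p(s) = det(sI - A) = s^3 + 11s^2 + 38s + 40.
Rational-root test: any integer root divides 40. Testing small divisors, s = -2 works: p(-2) = -8 + 44 + (-76) + 40 = 0, so (s + 2) is a factor.
Dividing, p(s) = (s + 2)(s^2 + 9s + 20).
Factor s^2 + 9s + 20: two numbers with sum -9 and product 20 are -4 and -5, so s^2 + 9s + 20 = (s + 4)(s + 5).
Hence p(s) = (s + 2) (s + 4) (s + 5), with roots -5, -4, -2.
The eigenvalues -5, -4, -2 are distinct and real, so A is diagonalisable and x(t) = e^{At} x(0) = V diag(e^{λ_i t}) V^{-1} x(0), where the columns of V are the eigenvectors.
λ = -5: A - (-5)I = [[-6, 9, 2], [-6, 9, 2], [3, -3, 1]]. v must be orthogonal to every row; (row 1) × (row 3) = [15, 12, -9], so take v_1 = [5, 4, -3]^T.
λ = -4: A - (-4)I = [[-7, 9, 2], [-6, 8, 2], [3, -3, 0]]. v must be orthogonal to every row; (row 1) × (row 2) = [2, 2, -2], so take v_2 = [-1, -1, 1]^T.
λ = -2: A - (-2)I = [[-9, 9, 2], [-6, 6, 2], [3, -3, -2]]. v must be orthogonal to every row; (row 1) × (row 2) = [6, 6, 0], so take v_3 = [1, 1, 0]^T.
V = [v_1 v_2 v_3] = [[5, -1, 1], [4, -1, 1], [-3, 1, 0]] has det V = -1, so V^{-1} = adj(V)/det V = [[1, -1, 0], [3, -3, 1], [-1, 2, 1]].
Modal coordinates z(0) = V^{-1} x(0): 1·(-2) + (-1)·2 + 0·(-1) = -4; 3·(-2) + (-3)·2 + 1·(-1) = -13; (-1)·(-2) + 2·2 + 1·(-1) = 5; so z(0) = [-4, -13, 5]^T.
x_3(t) = Σ_i (v_i)_3 · z_i(0) · e^{λ_i t} (row 3 of V times the modal terms).
x_3(2.0) = (-3)·(-4)·e^{-5·2.0} + 1·(-13)·e^{-4·2.0} + 0·5·e^{-2·2.0} = 12·0.000045 + (-13)·0.000335 + 0·0.018316 = -0.0038.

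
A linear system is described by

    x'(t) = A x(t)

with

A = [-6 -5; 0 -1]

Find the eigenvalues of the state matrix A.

det(sI - A) = s^2 - (tr A)s + det A, with tr A = (-6) + (-1) = -7 and det A = (-6)·(-1) - (-5)·0 = 6 - 0 = 6.
So p(s) = det(sI - A) = s^2 + 7s + 6.
Factor s^2 + 7s + 6: two numbers with sum -7 and product 6 are -1 and -6, so s^2 + 7s + 6 = (s + 1)(s + 6).
Hence p(s) = (s + 1) (s + 6), with roots -6, -1.
All eigenvalues have negative real part, so the system is asymptotically stable.

-6, -1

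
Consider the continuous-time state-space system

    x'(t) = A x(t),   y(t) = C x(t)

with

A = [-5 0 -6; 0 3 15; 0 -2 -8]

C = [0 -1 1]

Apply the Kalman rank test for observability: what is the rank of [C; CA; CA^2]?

CA = [[0, -5, -23]]
CA^2 = [[0, 31, 109]]
Observability matrix O = [C; CA; CA^2] = [[0, -1, 1], [0, -5, -23], [0, 31, 109]]
Column 1 of O is identically zero, so rank(O) ≤ 2.
The 2×2 minor from rows 1, 2, columns 2, 3 is (-1)·(-23) - 1·(-5) = 23 - (-5) = 28 ≠ 0, so rank(O) = 2.
rank(O) = 2 < n = 3, so the pair (A, C) is not completely observable.

2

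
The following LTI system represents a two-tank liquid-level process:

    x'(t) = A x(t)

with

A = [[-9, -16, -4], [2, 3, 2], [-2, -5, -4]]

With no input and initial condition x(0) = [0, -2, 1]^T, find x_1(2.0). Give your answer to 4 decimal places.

0.0925

det(sI - A) = s^3 - (tr A)s^2 + (M11 + M22 + M33)s - det A, where Mii is the 2×2 principal minor of A obtained by deleting row i and column i.
tr A = (-9) + 3 + (-4) = -10; M11 = 3·(-4) - 2·(-5) = -12 - (-10) = -2; M22 = (-9)·(-4) - (-4)·(-2) = 36 - 8 = 28; M33 = (-9)·3 - (-16)·2 = -27 - (-32) = 5; sum of minors = 31.
det A = (-9)·(3·(-4) - 2·(-5)) - (-16)·(2·(-4) - 2·(-2)) + (-4)·(2·(-5) - 3·(-2)) = (-9)·(-2) - (-16)·(-4) + (-4)·(-4) = -30.
So p(s) = det(sI - A) = s^3 + 10s^2 + 31s + 30.
Rational-root test: any integer root divides 30. Testing small divisors, s = -2 works: p(-2) = -8 + 40 + (-62) + 30 = 0, so (s + 2) is a factor.
Dividing, p(s) = (s + 2)(s^2 + 8s + 15).
Factor s^2 + 8s + 15: two numbers with sum -8 and product 15 are -3 and -5, so s^2 + 8s + 15 = (s + 3)(s + 5).
Hence p(s) = (s + 2) (s + 3) (s + 5), with roots -5, -3, -2.
The eigenvalues -5, -3, -2 are distinct and real, so A is diagonalisable and x(t) = e^{At} x(0) = V diag(e^{λ_i t}) V^{-1} x(0), where the columns of V are the eigenvectors.
λ = -5: A - (-5)I = [[-4, -16, -4], [2, 8, 2], [-2, -5, 1]]. v must be orthogonal to every row; (row 1) × (row 3) = [-36, 12, -12], so take v_1 = [3, -1, 1]^T.
λ = -3: A - (-3)I = [[-6, -16, -4], [2, 6, 2], [-2, -5, -1]]. v must be orthogonal to every row; (row 1) × (row 2) = [-8, 4, -4], so take v_2 = [2, -1, 1]^T.
λ = -2: A - (-2)I = [[-7, -16, -4], [2, 5, 2], [-2, -5, -2]]. v must be orthogonal to every row; (row 1) × (row 2) = [-12, 6, -3], so take v_3 = [-4, 2, -1]^T.
V = [v_1 v_2 v_3] = [[3, 2, -4], [-1, -1, 2], [1, 1, -1]] has det V = -1, so V^{-1} = adj(V)/det V = [[1, 2, 0], [-1, -1, 2], [0, 1, 1]].
Modal coordinates z(0) = V^{-1} x(0): 1·0 + 2·(-2) + 0·1 = -4; (-1)·0 + (-1)·(-2) + 2·1 = 4; 0·0 + 1·(-2) + 1·1 = -1; so z(0) = [-4, 4, -1]^T.
x_1(t) = Σ_i (v_i)_1 · z_i(0) · e^{λ_i t} (row 1 of V times the modal terms).
x_1(2.0) = 3·(-4)·e^{-5·2.0} + 2·4·e^{-3·2.0} + (-4)·(-1)·e^{-2·2.0} = (-12)·0.00004540 + 8·0.00247875 + 4·0.01831564 = 0.0925.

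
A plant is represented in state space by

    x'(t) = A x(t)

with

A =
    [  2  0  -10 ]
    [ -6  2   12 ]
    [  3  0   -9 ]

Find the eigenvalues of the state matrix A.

-4, -3, 2

det(sI - A) = s^3 - (tr A)s^2 + (M11 + M22 + M33)s - det A, where Mii is the 2×2 principal minor of A obtained by deleting row i and column i.
tr A = 2 + 2 + (-9) = -5; M11 = 2·(-9) - 12·0 = -18 - 0 = -18; M22 = 2·(-9) - (-10)·3 = -18 - (-30) = 12; M33 = 2·2 - 0·(-6) = 4 - 0 = 4; sum of minors = -2.
det A = 2·(2·(-9) - 12·0) - 0·((-6)·(-9) - 12·3) + (-10)·((-6)·0 - 2·3) = 2·(-18) - 0·18 + (-10)·(-6) = 24.
So p(s) = det(sI - A) = s^3 + 5s^2 - 2s - 24.
Rational-root test: any integer root divides -24. Testing small divisors, s = 2 works: p(2) = 8 + 20 + (-4) + (-24) = 0, so (s - 2) is a factor.
Dividing, p(s) = (s - 2)(s^2 + 7s + 12).
Factor s^2 + 7s + 12: two numbers with sum -7 and product 12 are -3 and -4, so s^2 + 7s + 12 = (s + 3)(s + 4).
Hence p(s) = (s - 2) (s + 3) (s + 4), with roots -4, -3, 2.
At least one eigenvalue has non-negative real part, so the system is not asymptotically stable.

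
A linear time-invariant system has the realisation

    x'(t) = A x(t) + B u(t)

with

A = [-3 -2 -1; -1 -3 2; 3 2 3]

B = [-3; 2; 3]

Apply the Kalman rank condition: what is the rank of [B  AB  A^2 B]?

AB = [[2], [3], [4]]
A^2B = [[-16], [-3], [24]]
Controllability matrix C = [B  AB  A^2B] = [[-3, 2, -16], [2, 3, -3], [3, 4, 24]]
det(C) = (-3)·(3·24 - (-3)·4) - 2·(2·24 - (-3)·3) + (-16)·(2·4 - 3·3) = (-3)·84 - 2·57 + (-16)·(-1) = -350 ≠ 0, so rank(C) = 3.
rank(C) = 3 = n, so the pair (A, B) is completely controllable.

3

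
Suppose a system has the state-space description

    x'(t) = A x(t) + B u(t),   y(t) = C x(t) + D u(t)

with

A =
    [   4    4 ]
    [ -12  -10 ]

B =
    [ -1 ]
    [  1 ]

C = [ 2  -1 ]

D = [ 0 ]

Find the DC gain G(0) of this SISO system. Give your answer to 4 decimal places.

G(0) = C(-A)^{-1}B + D = -C A^{-1} B + D.
det A = 8, so A^{-1} = (1/8)·adj(A) = [[-5/4, -1/2], [3/2, 1/2]]
A^{-1} B = [3/4, -1]^T
C A^{-1} B = 5/2
G(0) = D - C A^{-1} B = 0 - (5/2) = -5/2 ≈ -2.5000

-2.5000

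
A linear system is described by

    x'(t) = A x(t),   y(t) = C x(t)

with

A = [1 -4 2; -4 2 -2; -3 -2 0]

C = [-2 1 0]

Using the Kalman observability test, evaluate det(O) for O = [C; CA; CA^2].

CA = [[-6, 10, -6]]
CA^2 = [[-28, 56, -32]]
Observability matrix O = [C; CA; CA^2] = [[-2, 1, 0], [-6, 10, -6], [-28, 56, -32]]
Expanding along the first row, det(O) = (-2)·(10·(-32) - (-6)·56) - 1·((-6)·(-32) - (-6)·(-28)) + 0·((-6)·56 - 10·(-28)) = (-2)·16 - 1·24 + 0·(-56) = -56
Since det(O) ≠ 0, rank(O) = 3 and the system is completely observable.

-56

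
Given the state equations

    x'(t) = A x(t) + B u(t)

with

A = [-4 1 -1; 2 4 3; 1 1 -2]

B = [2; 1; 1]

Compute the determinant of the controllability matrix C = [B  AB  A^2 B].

AB = [[-8], [11], [1]]
A^2B = [[42], [31], [1]]
Controllability matrix C = [B  AB  A^2B] = [[2, -8, 42], [1, 11, 31], [1, 1, 1]]
Expanding along the first row, det(C) = 2·(11·1 - 31·1) - (-8)·(1·1 - 31·1) + 42·(1·1 - 11·1) = 2·(-20) - (-8)·(-30) + 42·(-10) = -700
Since det(C) ≠ 0, rank(C) = 3 and the system is completely controllable.

-700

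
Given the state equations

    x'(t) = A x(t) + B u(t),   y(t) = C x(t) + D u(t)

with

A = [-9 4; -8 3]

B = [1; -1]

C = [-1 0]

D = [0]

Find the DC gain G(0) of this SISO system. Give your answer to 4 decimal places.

1.4000

G(0) = C(-A)^{-1}B + D = -C A^{-1} B + D.
det A = 5, so A^{-1} = (1/5)·adj(A) = [[3/5, -4/5], [8/5, -9/5]]
A^{-1} B = [7/5, 17/5]^T
C A^{-1} B = -7/5
G(0) = D - C A^{-1} B = 0 - (-7/5) = 7/5 ≈ 1.4000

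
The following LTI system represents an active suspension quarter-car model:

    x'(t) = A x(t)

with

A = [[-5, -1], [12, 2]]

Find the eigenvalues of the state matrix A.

det(sI - A) = s^2 - (tr A)s + det A, with tr A = (-5) + 2 = -3 and det A = (-5)·2 - (-1)·12 = -10 - (-12) = 2.
So p(s) = det(sI - A) = s^2 + 3s + 2.
Factor s^2 + 3s + 2: two numbers with sum -3 and product 2 are -1 and -2, so s^2 + 3s + 2 = (s + 1)(s + 2).
Hence p(s) = (s + 1) (s + 2), with roots -2, -1.
All eigenvalues have negative real part, so the system is asymptotically stable.

-2, -1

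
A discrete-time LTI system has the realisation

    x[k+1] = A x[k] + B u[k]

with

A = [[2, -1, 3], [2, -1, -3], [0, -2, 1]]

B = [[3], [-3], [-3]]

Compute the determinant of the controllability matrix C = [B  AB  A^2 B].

-1944

AB = [[0], [18], [3]]
A^2B = [[-9], [-27], [-33]]
Controllability matrix C = [B  AB  A^2B] = [[3, 0, -9], [-3, 18, -27], [-3, 3, -33]]
Expanding along the first row, det(C) = 3·(18·(-33) - (-27)·3) - 0·((-3)·(-33) - (-27)·(-3)) + (-9)·((-3)·3 - 18·(-3)) = 3·(-513) - 0·18 + (-9)·45 = -1944
Since det(C) ≠ 0, rank(C) = 3 and the system is completely controllable.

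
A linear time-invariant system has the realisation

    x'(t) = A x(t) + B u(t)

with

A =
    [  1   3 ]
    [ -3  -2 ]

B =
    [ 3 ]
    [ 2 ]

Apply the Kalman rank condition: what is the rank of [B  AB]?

2

AB = [[9], [-13]]
Controllability matrix C = [B  AB] = [[3, 9], [2, -13]]
det(C) = 3·(-13) - 9·2 = -39 - 18 = -57 ≠ 0, so rank(C) = 2.
rank(C) = 2 = n, so the pair (A, B) is completely controllable.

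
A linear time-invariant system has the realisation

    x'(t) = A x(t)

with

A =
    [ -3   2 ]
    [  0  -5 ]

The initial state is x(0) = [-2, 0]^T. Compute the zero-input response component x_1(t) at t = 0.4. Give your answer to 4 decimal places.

-0.6024

det(sI - A) = s^2 - (tr A)s + det A, with tr A = (-3) + (-5) = -8 and det A = (-3)·(-5) - 2·0 = 15 - 0 = 15.
So p(s) = det(sI - A) = s^2 + 8s + 15.
Factor s^2 + 8s + 15: two numbers with sum -8 and product 15 are -3 and -5, so s^2 + 8s + 15 = (s + 3)(s + 5).
Hence p(s) = (s + 3) (s + 5), with roots -5, -3.
The eigenvalues -5, -3 are distinct and real, so A is diagonalisable and x(t) = e^{At} x(0) = V diag(e^{λ_i t}) V^{-1} x(0), where the columns of V are the eigenvectors.
λ = -5: A - (-5)I = [[2, 2], [0, 0]]. Row 1 gives 2·v1 + 2·v2 = 0, so take v_1 = [1, -1]^T.
λ = -3: A - (-3)I = [[0, 2], [0, -2]]. Row 1 gives 0·v1 + 2·v2 = 0, so take v_2 = [1, 0]^T.
V = [v_1 v_2] = [[1, 1], [-1, 0]] has det V = 1, so V^{-1} = adj(V)/det V = [[0, -1], [1, 1]].
Modal coordinates z(0) = V^{-1} x(0): 0·(-2) + (-1)·0 = 0; 1·(-2) + 1·0 = -2; so z(0) = [0, -2]^T.
x_1(t) = Σ_i (v_i)_1 · z_i(0) · e^{λ_i t} (row 1 of V times the modal terms).
x_1(0.4) = 1·0·e^{-5·0.4} + 1·(-2)·e^{-3·0.4} = 0·0.135335 + (-2)·0.301194 = -0.6024.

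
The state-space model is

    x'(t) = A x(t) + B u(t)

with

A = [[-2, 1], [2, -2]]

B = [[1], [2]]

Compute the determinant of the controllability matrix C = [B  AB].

AB = [[0], [-2]]
Controllability matrix C = [B  AB] = [[1, 0], [2, -2]]
det(C) = 1·(-2) - 0·2 = -2 - 0 = -2
Since det(C) ≠ 0, rank(C) = 2 and the system is completely controllable.

-2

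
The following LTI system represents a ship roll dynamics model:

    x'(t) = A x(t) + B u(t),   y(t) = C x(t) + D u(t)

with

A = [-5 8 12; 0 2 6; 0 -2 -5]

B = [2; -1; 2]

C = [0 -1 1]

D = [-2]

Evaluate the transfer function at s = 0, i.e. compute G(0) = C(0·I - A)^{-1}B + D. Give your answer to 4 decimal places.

-6.5000

G(0) = C(-A)^{-1}B + D = -C A^{-1} B + D.
det A = -10, so A^{-1} = (1/-10)·adj(A) = [[-1/5, -8/5, -12/5], [0, -5/2, -3], [0, 1, 1]]
A^{-1} B = [-18/5, -7/2, 1]^T
C A^{-1} B = 9/2
G(0) = D - C A^{-1} B = -2 - (9/2) = -13/2 ≈ -6.5000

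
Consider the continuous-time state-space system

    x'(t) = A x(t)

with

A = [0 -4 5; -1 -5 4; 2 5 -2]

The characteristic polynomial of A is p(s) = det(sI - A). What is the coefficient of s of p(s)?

-24

Expand det(sI - A) for the 3×3 matrix.
p(s) = s^3 + 7s^2 - 24s - 1.
(Check: constant term = det(-A) = (-1)^3 det A = -1; coefficient of s^2 = -tr A = 7.)
The coefficient of s is -24.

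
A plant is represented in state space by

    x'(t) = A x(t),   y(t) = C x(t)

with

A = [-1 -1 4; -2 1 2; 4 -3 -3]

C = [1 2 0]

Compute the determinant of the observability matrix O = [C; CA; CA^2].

CA = [[-5, 1, 8]]
CA^2 = [[35, -18, -42]]
Observability matrix O = [C; CA; CA^2] = [[1, 2, 0], [-5, 1, 8], [35, -18, -42]]
Expanding along the first row, det(O) = 1·(1·(-42) - 8·(-18)) - 2·((-5)·(-42) - 8·35) + 0·((-5)·(-18) - 1·35) = 1·102 - 2·(-70) + 0·55 = 242
Since det(O) ≠ 0, rank(O) = 3 and the system is completely observable.

242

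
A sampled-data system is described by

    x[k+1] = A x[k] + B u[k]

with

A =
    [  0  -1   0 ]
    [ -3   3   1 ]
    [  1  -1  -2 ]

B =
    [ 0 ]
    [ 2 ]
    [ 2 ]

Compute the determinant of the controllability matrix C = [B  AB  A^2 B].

AB = [[-2], [8], [-6]]
A^2B = [[-8], [24], [2]]
Controllability matrix C = [B  AB  A^2B] = [[0, -2, -8], [2, 8, 24], [2, -6, 2]]
Expanding along the first row, det(C) = 0·(8·2 - 24·(-6)) - (-2)·(2·2 - 24·2) + (-8)·(2·(-6) - 8·2) = 0·160 - (-2)·(-44) + (-8)·(-28) = 136
Since det(C) ≠ 0, rank(C) = 3 and the system is completely controllable.

136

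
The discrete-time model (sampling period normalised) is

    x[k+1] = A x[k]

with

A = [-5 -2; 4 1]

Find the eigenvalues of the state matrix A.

det(zI - A) = z^2 - (tr A)z + det A, with tr A = (-5) + 1 = -4 and det A = (-5)·1 - (-2)·4 = -5 - (-8) = 3.
So p(z) = det(zI - A) = z^2 + 4z + 3.
Factor z^2 + 4z + 3: two numbers with sum -4 and product 3 are -1 and -3, so z^2 + 4z + 3 = (z + 1)(z + 3).
Hence p(z) = (z + 1) (z + 3), with roots -3, -1.

-3, -1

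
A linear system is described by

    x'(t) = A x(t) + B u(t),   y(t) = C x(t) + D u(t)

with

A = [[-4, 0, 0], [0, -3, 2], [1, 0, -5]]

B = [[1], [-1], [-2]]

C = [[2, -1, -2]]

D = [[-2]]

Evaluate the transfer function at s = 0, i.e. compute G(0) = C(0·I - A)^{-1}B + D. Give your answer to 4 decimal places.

G(0) = C(-A)^{-1}B + D = -C A^{-1} B + D.
det A = -60, so A^{-1} = (1/-60)·adj(A) = [[-1/4, 0, 0], [-1/30, -1/3, -2/15], [-1/20, 0, -1/5]]
A^{-1} B = [-1/4, 17/30, 7/20]^T
C A^{-1} B = -53/30
G(0) = D - C A^{-1} B = -2 - (-53/30) = -7/30 ≈ -0.2333

-0.2333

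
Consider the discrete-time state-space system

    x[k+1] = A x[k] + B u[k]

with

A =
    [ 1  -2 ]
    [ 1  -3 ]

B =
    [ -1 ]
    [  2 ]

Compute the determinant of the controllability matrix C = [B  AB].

17

AB = [[-5], [-7]]
Controllability matrix C = [B  AB] = [[-1, -5], [2, -7]]
det(C) = (-1)·(-7) - (-5)·2 = 7 - (-10) = 17
Since det(C) ≠ 0, rank(C) = 2 and the system is completely controllable.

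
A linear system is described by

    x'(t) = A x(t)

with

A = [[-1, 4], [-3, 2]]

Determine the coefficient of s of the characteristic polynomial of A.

For a 2×2 matrix, det(sI - A) = s^2 - (tr A)s + det A.
tr A = 1, det A = 10.
So p(s) = s^2 - s + 10.
The coefficient of s is -1.

-1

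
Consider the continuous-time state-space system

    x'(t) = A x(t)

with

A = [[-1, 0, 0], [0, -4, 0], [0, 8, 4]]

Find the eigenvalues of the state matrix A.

det(sI - A) = s^3 - (tr A)s^2 + (M11 + M22 + M33)s - det A, where Mii is the 2×2 principal minor of A obtained by deleting row i and column i.
tr A = (-1) + (-4) + 4 = -1; M11 = (-4)·4 - 0·8 = -16 - 0 = -16; M22 = (-1)·4 - 0·0 = -4 - 0 = -4; M33 = (-1)·(-4) - 0·0 = 4 - 0 = 4; sum of minors = -16.
det A = (-1)·((-4)·4 - 0·8) - 0·(0·4 - 0·0) + 0·(0·8 - (-4)·0) = (-1)·(-16) - 0·0 + 0·0 = 16.
So p(s) = det(sI - A) = s^3 + s^2 - 16s - 16.
Rational-root test: any integer root divides -16. Testing small divisors, s = -1 works: p(-1) = -1 + 1 + 16 + (-16) = 0, so (s + 1) is a factor.
Dividing, p(s) = (s + 1)(s^2 - 16).
Factor s^2 - 16: two numbers with sum 0 and product -16 are 4 and -4, so s^2 - 16 = (s - 4)(s + 4).
Hence p(s) = (s - 4) (s + 1) (s + 4), with roots -4, -1, 4.
At least one eigenvalue has non-negative real part, so the system is not asymptotically stable.

-4, -1, 4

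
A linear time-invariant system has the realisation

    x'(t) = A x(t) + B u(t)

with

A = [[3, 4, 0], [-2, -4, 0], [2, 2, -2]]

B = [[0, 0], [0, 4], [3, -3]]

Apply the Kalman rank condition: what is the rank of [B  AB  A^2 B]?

3

AB = [[0, 16], [0, -16], [-6, 14]]
A^2B = [[0, -16], [0, 32], [12, -28]]
Controllability matrix C = [B  AB  A^2B] = [[0, 0, 0, 16, 0, -16], [0, 4, 0, -16, 0, 32], [3, -3, -6, 14, 12, -28]]
Take the 3×3 submatrix of C formed by columns 1, 2, 4: [[0, 0, 16], [0, 4, -16], [3, -3, 14]]. Its determinant is 0·(4·14 - (-16)·(-3)) - 0·(0·14 - (-16)·3) + 16·(0·(-3) - 4·3) = 0·8 - 0·48 + 16·(-12) = -192 ≠ 0.
So rank(C) ≥ 3; since C has 3 rows, rank(C) = 3.
rank(C) = 3 = n, so the pair (A, B) is completely controllable.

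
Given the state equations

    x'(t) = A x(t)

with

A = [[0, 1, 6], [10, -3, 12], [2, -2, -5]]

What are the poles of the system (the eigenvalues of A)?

det(sI - A) = s^3 - (tr A)s^2 + (M11 + M22 + M33)s - det A, where Mii is the 2×2 principal minor of A obtained by deleting row i and column i.
tr A = 0 + (-3) + (-5) = -8; M11 = (-3)·(-5) - 12·(-2) = 15 - (-24) = 39; M22 = 0·(-5) - 6·2 = 0 - 12 = -12; M33 = 0·(-3) - 1·10 = 0 - 10 = -10; sum of minors = 17.
det A = 0·((-3)·(-5) - 12·(-2)) - 1·(10·(-5) - 12·2) + 6·(10·(-2) - (-3)·2) = 0·39 - 1·(-74) + 6·(-14) = -10.
So p(s) = det(sI - A) = s^3 + 8s^2 + 17s + 10.
Rational-root test: any integer root divides 10. Testing small divisors, s = -1 works: p(-1) = -1 + 8 + (-17) + 10 = 0, so (s + 1) is a factor.
Dividing, p(s) = (s + 1)(s^2 + 7s + 10).
Factor s^2 + 7s + 10: two numbers with sum -7 and product 10 are -2 and -5, so s^2 + 7s + 10 = (s + 2)(s + 5).
Hence p(s) = (s + 1) (s + 2) (s + 5), with roots -5, -2, -1.
All eigenvalues have negative real part, so the system is asymptotically stable.

-5, -2, -1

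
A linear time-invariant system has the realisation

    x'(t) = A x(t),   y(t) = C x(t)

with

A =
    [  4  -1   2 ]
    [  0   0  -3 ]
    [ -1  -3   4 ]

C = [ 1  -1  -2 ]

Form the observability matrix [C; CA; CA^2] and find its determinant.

159

CA = [[6, 5, -3]]
CA^2 = [[27, 3, -15]]
Observability matrix O = [C; CA; CA^2] = [[1, -1, -2], [6, 5, -3], [27, 3, -15]]
Expanding along the first row, det(O) = 1·(5·(-15) - (-3)·3) - (-1)·(6·(-15) - (-3)·27) + (-2)·(6·3 - 5·27) = 1·(-66) - (-1)·(-9) + (-2)·(-117) = 159
Since det(O) ≠ 0, rank(O) = 3 and the system is completely observable.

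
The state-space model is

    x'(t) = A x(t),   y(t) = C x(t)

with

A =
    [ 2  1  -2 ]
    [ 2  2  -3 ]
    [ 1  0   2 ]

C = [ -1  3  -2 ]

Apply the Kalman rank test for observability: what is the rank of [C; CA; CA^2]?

CA = [[2, 5, -11]]
CA^2 = [[3, 12, -41]]
Observability matrix O = [C; CA; CA^2] = [[-1, 3, -2], [2, 5, -11], [3, 12, -41]]
det(O) = (-1)·(5·(-41) - (-11)·12) - 3·(2·(-41) - (-11)·3) + (-2)·(2·12 - 5·3) = (-1)·(-73) - 3·(-49) + (-2)·9 = 202 ≠ 0, so rank(O) = 3.
rank(O) = 3 = n, so the pair (A, C) is completely observable.

3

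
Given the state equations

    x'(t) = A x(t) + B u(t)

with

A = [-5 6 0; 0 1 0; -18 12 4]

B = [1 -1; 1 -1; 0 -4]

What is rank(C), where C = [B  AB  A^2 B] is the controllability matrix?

2

AB = [[1, -1], [1, -1], [-6, -10]]
A^2B = [[1, -1], [1, -1], [-30, -34]]
Controllability matrix C = [B  AB  A^2B] = [[1, -1, 1, -1, 1, -1], [1, -1, 1, -1, 1, -1], [0, -4, -6, -10, -30, -34]]
The rows r1, r2, r3 of C are linearly dependent: -r1 + r2 = 0 (check each entry), so rank(C) ≤ 2.
The 2×2 minor from rows 1, 3, columns 1, 2 is 1·(-4) - (-1)·0 = -4 - 0 = -4 ≠ 0, so rank(C) = 2.
rank(C) = 2 < n = 3, so the pair (A, B) is not completely controllable.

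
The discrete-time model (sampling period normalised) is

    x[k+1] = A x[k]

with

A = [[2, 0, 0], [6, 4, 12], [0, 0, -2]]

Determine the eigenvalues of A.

det(zI - A) = z^3 - (tr A)z^2 + (M11 + M22 + M33)z - det A, where Mii is the 2×2 principal minor of A obtained by deleting row i and column i.
tr A = 2 + 4 + (-2) = 4; M11 = 4·(-2) - 12·0 = -8 - 0 = -8; M22 = 2·(-2) - 0·0 = -4 - 0 = -4; M33 = 2·4 - 0·6 = 8 - 0 = 8; sum of minors = -4.
det A = 2·(4·(-2) - 12·0) - 0·(6·(-2) - 12·0) + 0·(6·0 - 4·0) = 2·(-8) - 0·(-12) + 0·0 = -16.
So p(z) = det(zI - A) = z^3 - 4z^2 - 4z + 16.
Rational-root test: any integer root divides 16. Testing small divisors, z = -2 works: p(-2) = -8 + (-16) + 8 + 16 = 0, so (z + 2) is a factor.
Dividing, p(z) = (z + 2)(z^2 - 6z + 8).
Factor z^2 - 6z + 8: two numbers with sum 6 and product 8 are 4 and 2, so z^2 - 6z + 8 = (z - 4)(z - 2).
Hence p(z) = (z - 4) (z - 2) (z + 2), with roots -2, 2, 4.

-2, 2, 4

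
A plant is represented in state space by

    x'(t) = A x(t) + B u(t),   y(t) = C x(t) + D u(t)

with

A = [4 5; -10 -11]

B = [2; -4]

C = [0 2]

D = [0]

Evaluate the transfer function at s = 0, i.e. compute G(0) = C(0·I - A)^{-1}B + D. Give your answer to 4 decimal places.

-1.3333

G(0) = C(-A)^{-1}B + D = -C A^{-1} B + D.
det A = 6, so A^{-1} = (1/6)·adj(A) = [[-11/6, -5/6], [5/3, 2/3]]
A^{-1} B = [-1/3, 2/3]^T
C A^{-1} B = 4/3
G(0) = D - C A^{-1} B = 0 - (4/3) = -4/3 ≈ -1.3333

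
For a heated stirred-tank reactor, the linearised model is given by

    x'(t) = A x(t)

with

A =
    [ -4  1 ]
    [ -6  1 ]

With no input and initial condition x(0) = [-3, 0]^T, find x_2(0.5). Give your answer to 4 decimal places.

4.2957

det(sI - A) = s^2 - (tr A)s + det A, with tr A = (-4) + 1 = -3 and det A = (-4)·1 - 1·(-6) = -4 - (-6) = 2.
So p(s) = det(sI - A) = s^2 + 3s + 2.
Factor s^2 + 3s + 2: two numbers with sum -3 and product 2 are -1 and -2, so s^2 + 3s + 2 = (s + 1)(s + 2).
Hence p(s) = (s + 1) (s + 2), with roots -2, -1.
The eigenvalues -2, -1 are distinct and real, so A is diagonalisable and x(t) = e^{At} x(0) = V diag(e^{λ_i t}) V^{-1} x(0), where the columns of V are the eigenvectors.
λ = -2: A - (-2)I = [[-2, 1], [-6, 3]]. Row 1 gives (-2)·v1 + 1·v2 = 0, so take v_1 = [1, 2]^T.
λ = -1: A - (-1)I = [[-3, 1], [-6, 2]]. Row 1 gives (-3)·v1 + 1·v2 = 0, so take v_2 = [1, 3]^T.
V = [v_1 v_2] = [[1, 1], [2, 3]] has det V = 1, so V^{-1} = adj(V)/det V = [[3, -1], [-2, 1]].
Modal coordinates z(0) = V^{-1} x(0): 3·(-3) + (-1)·0 = -9; (-2)·(-3) + 1·0 = 6; so z(0) = [-9, 6]^T.
x_2(t) = Σ_i (v_i)_2 · z_i(0) · e^{λ_i t} (row 2 of V times the modal terms).
x_2(0.5) = 2·(-9)·e^{-2·0.5} + 3·6·e^{-1·0.5} = (-18)·0.367879 + 18·0.606531 = 4.2957.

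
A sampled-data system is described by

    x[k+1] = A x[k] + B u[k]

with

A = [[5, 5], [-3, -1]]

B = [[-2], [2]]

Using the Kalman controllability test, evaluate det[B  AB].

-8

AB = [[0], [4]]
Controllability matrix C = [B  AB] = [[-2, 0], [2, 4]]
det(C) = (-2)·4 - 0·2 = -8 - 0 = -8
Since det(C) ≠ 0, rank(C) = 2 and the system is completely controllable.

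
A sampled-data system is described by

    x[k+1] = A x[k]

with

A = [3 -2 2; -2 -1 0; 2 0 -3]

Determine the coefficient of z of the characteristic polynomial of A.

Expand det(zI - A) for the 3×3 matrix.
p(z) = z^3 + z^2 - 17z - 25.
(Check: constant term = det(-A) = (-1)^3 det A = -25; coefficient of z^2 = -tr A = 1.)
The coefficient of z is -17.

-17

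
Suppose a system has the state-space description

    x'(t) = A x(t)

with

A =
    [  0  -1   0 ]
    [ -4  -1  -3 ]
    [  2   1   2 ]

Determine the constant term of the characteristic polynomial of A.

Expand det(sI - A) for the 3×3 matrix.
p(s) = s^3 - s^2 - 3s + 2.
(Check: constant term = det(-A) = (-1)^3 det A = 2; coefficient of s^2 = -tr A = -1.)
The constant term is 2.

2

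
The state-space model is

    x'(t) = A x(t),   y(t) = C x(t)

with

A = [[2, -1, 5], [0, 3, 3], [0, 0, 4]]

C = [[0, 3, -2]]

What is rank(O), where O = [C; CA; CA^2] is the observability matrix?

CA = [[0, 9, 1]]
CA^2 = [[0, 27, 31]]
Observability matrix O = [C; CA; CA^2] = [[0, 3, -2], [0, 9, 1], [0, 27, 31]]
Column 1 of O is identically zero, so rank(O) ≤ 2.
The 2×2 minor from rows 1, 2, columns 2, 3 is 3·1 - (-2)·9 = 3 - (-18) = 21 ≠ 0, so rank(O) = 2.
rank(O) = 2 < n = 3, so the pair (A, C) is not completely observable.

2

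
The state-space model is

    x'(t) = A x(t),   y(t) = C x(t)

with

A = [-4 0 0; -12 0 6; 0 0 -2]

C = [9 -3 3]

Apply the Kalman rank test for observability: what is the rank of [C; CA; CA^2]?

2

CA = [[0, 0, -24]]
CA^2 = [[0, 0, 48]]
Observability matrix O = [C; CA; CA^2] = [[9, -3, 3], [0, 0, -24], [0, 0, 48]]
The columns c1, c2, c3 of O are linearly dependent: c1 + 3·c2 = 0 (check each entry), so rank(O) ≤ 2.
The 2×2 minor from rows 1, 2, columns 1, 3 is 9·(-24) - 3·0 = -216 - 0 = -216 ≠ 0, so rank(O) = 2.
rank(O) = 2 < n = 3, so the pair (A, C) is not completely observable.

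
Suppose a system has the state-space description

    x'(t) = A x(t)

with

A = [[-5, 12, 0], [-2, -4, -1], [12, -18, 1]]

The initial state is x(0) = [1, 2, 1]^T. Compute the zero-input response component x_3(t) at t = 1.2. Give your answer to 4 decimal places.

det(sI - A) = s^3 - (tr A)s^2 + (M11 + M22 + M33)s - det A, where Mii is the 2×2 principal minor of A obtained by deleting row i and column i.
tr A = (-5) + (-4) + 1 = -8; M11 = (-4)·1 - (-1)·(-18) = -4 - 18 = -22; M22 = (-5)·1 - 0·12 = -5 - 0 = -5; M33 = (-5)·(-4) - 12·(-2) = 20 - (-24) = 44; sum of minors = 17.
det A = (-5)·((-4)·1 - (-1)·(-18)) - 12·((-2)·1 - (-1)·12) + 0·((-2)·(-18) - (-4)·12) = (-5)·(-22) - 12·10 + 0·84 = -10.
So p(s) = det(sI - A) = s^3 + 8s^2 + 17s + 10.
Rational-root test: any integer root divides 10. Testing small divisors, s = -1 works: p(-1) = -1 + 8 + (-17) + 10 = 0, so (s + 1) is a factor.
Dividing, p(s) = (s + 1)(s^2 + 7s + 10).
Factor s^2 + 7s + 10: two numbers with sum -7 and product 10 are -2 and -5, so s^2 + 7s + 10 = (s + 2)(s + 5).
Hence p(s) = (s + 1) (s + 2) (s + 5), with roots -5, -2, -1.
The eigenvalues -5, -2, -1 are distinct and real, so A is diagonalisable and x(t) = e^{At} x(0) = V diag(e^{λ_i t}) V^{-1} x(0), where the columns of V are the eigenvectors.
λ = -5: A - (-5)I = [[0, 12, 0], [-2, 1, -1], [12, -18, 6]]. v must be orthogonal to every row; (row 1) × (row 2) = [-12, 0, 24], so take v_1 = [1, 0, -2]^T.
λ = -2: A - (-2)I = [[-3, 12, 0], [-2, -2, -1], [12, -18, 3]]. v must be orthogonal to every row; (row 1) × (row 2) = [-12, -3, 30], so take v_2 = [4, 1, -10]^T.
λ = -1: A - (-1)I = [[-4, 12, 0], [-2, -3, -1], [12, -18, 2]]. v must be orthogonal to every row; (row 1) × (row 2) = [-12, -4, 36], so take v_3 = [3, 1, -9]^T.
V = [v_1 v_2 v_3] = [[1, 4, 3], [0, 1, 1], [-2, -10, -9]] has det V = -1, so V^{-1} = adj(V)/det V = [[-1, -6, -1], [2, 3, 1], [-2, -2, -1]].
Modal coordinates z(0) = V^{-1} x(0): (-1)·1 + (-6)·2 + (-1)·1 = -14; 2·1 + 3·2 + 1·1 = 9; (-2)·1 + (-2)·2 + (-1)·1 = -7; so z(0) = [-14, 9, -7]^T.
x_3(t) = Σ_i (v_i)_3 · z_i(0) · e^{λ_i t} (row 3 of V times the modal terms).
x_3(1.2) = (-2)·(-14)·e^{-5·1.2} + (-10)·9·e^{-2·1.2} + (-9)·(-7)·e^{-1·1.2} = 28·0.002479 + (-90)·0.090718 + 63·0.301194 = 10.8800.

10.8800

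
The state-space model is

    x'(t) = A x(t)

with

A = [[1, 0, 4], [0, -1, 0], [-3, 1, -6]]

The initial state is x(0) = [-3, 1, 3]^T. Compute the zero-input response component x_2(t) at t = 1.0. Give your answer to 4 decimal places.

0.3679

det(sI - A) = s^3 - (tr A)s^2 + (M11 + M22 + M33)s - det A, where Mii is the 2×2 principal minor of A obtained by deleting row i and column i.
tr A = 1 + (-1) + (-6) = -6; M11 = (-1)·(-6) - 0·1 = 6 - 0 = 6; M22 = 1·(-6) - 4·(-3) = -6 - (-12) = 6; M33 = 1·(-1) - 0·0 = -1 - 0 = -1; sum of minors = 11.
det A = 1·((-1)·(-6) - 0·1) - 0·(0·(-6) - 0·(-3)) + 4·(0·1 - (-1)·(-3)) = 1·6 - 0·0 + 4·(-3) = -6.
So p(s) = det(sI - A) = s^3 + 6s^2 + 11s + 6.
Rational-root test: any integer root divides 6. Testing small divisors, s = -1 works: p(-1) = -1 + 6 + (-11) + 6 = 0, so (s + 1) is a factor.
Dividing, p(s) = (s + 1)(s^2 + 5s + 6).
Factor s^2 + 5s + 6: two numbers with sum -5 and product 6 are -2 and -3, so s^2 + 5s + 6 = (s + 2)(s + 3).
Hence p(s) = (s + 1) (s + 2) (s + 3), with roots -3, -2, -1.
The eigenvalues -3, -2, -1 are distinct and real, so A is diagonalisable and x(t) = e^{At} x(0) = V diag(e^{λ_i t}) V^{-1} x(0), where the columns of V are the eigenvectors.
λ = -3: A - (-3)I = [[4, 0, 4], [0, 2, 0], [-3, 1, -3]]. v must be orthogonal to every row; (row 1) × (row 2) = [-8, 0, 8], so take v_1 = [-1, 0, 1]^T.
λ = -2: A - (-2)I = [[3, 0, 4], [0, 1, 0], [-3, 1, -4]]. v must be orthogonal to every row; (row 1) × (row 2) = [-4, 0, 3], so take v_2 = [-4, 0, 3]^T.
λ = -1: A - (-1)I = [[2, 0, 4], [0, 0, 0], [-3, 1, -5]]. v must be orthogonal to every row; (row 1) × (row 3) = [-4, -2, 2], so take v_3 = [2, 1, -1]^T.
V = [v_1 v_2 v_3] = [[-1, -4, 2], [0, 0, 1], [1, 3, -1]] has det V = -1, so V^{-1} = adj(V)/det V = [[3, -2, 4], [-1, 1, -1], [0, 1, 0]].
Modal coordinates z(0) = V^{-1} x(0): 3·(-3) + (-2)·1 + 4·3 = 1; (-1)·(-3) + 1·1 + (-1)·3 = 1; 0·(-3) + 1·1 + 0·3 = 1; so z(0) = [1, 1, 1]^T.
x_2(t) = Σ_i (v_i)_2 · z_i(0) · e^{λ_i t} (row 2 of V times the modal terms).
x_2(1.0) = 0·1·e^{-3·1.0} + 0·1·e^{-2·1.0} + 1·1·e^{-1·1.0} = 0·0.049787 + 0·0.135335 + 1·0.367879 = 0.3679.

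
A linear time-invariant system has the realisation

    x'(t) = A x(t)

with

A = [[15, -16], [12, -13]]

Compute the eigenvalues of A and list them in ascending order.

-1, 3

det(sI - A) = s^2 - (tr A)s + det A, with tr A = 15 + (-13) = 2 and det A = 15·(-13) - (-16)·12 = -195 - (-192) = -3.
So p(s) = det(sI - A) = s^2 - 2s - 3.
Factor s^2 - 2s - 3: two numbers with sum 2 and product -3 are 3 and -1, so s^2 - 2s - 3 = (s - 3)(s + 1).
Hence p(s) = (s - 3) (s + 1), with roots -1, 3.
At least one eigenvalue has non-negative real part, so the system is not asymptotically stable.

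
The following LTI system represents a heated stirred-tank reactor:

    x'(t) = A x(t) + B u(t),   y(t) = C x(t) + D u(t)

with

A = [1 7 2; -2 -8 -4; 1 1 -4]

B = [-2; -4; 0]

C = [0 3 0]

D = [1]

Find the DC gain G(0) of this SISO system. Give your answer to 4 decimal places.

G(0) = C(-A)^{-1}B + D = -C A^{-1} B + D.
det A = -36, so A^{-1} = (1/-36)·adj(A) = [[-1, -5/6, 1/3], [1/3, 1/6, 0], [-1/6, -1/6, -1/6]]
A^{-1} B = [16/3, -4/3, 1]^T
C A^{-1} B = -4
G(0) = D - C A^{-1} B = 1 - (-4) = 5

5.0000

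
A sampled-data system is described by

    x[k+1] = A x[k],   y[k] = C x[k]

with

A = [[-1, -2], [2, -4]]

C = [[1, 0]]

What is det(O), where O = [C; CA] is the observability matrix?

-2

CA = [[-1, -2]]
Observability matrix O = [C; CA] = [[1, 0], [-1, -2]]
det(O) = 1·(-2) - 0·(-1) = -2 - 0 = -2
Since det(O) ≠ 0, rank(O) = 2 and the system is completely observable.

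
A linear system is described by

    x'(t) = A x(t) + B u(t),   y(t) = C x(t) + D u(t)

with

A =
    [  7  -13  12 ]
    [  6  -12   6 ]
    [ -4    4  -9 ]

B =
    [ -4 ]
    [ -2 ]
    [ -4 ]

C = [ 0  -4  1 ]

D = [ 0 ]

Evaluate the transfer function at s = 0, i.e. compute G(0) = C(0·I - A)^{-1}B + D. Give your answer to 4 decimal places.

10.1333

G(0) = C(-A)^{-1}B + D = -C A^{-1} B + D.
det A = -90, so A^{-1} = (1/-90)·adj(A) = [[-14/15, 23/30, -11/15], [-1/3, 1/6, -1/3], [4/15, -4/15, 1/15]]
A^{-1} B = [77/15, 7/3, -4/5]^T
C A^{-1} B = -152/15
G(0) = D - C A^{-1} B = 0 - (-152/15) = 152/15 ≈ 10.1333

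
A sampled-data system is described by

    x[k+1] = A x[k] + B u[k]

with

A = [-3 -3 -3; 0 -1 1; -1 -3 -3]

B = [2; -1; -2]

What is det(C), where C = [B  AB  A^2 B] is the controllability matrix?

AB = [[3], [-1], [7]]
A^2B = [[-27], [8], [-21]]
Controllability matrix C = [B  AB  A^2B] = [[2, 3, -27], [-1, -1, 8], [-2, 7, -21]]
Expanding along the first row, det(C) = 2·((-1)·(-21) - 8·7) - 3·((-1)·(-21) - 8·(-2)) + (-27)·((-1)·7 - (-1)·(-2)) = 2·(-35) - 3·37 + (-27)·(-9) = 62
Since det(C) ≠ 0, rank(C) = 3 and the system is completely controllable.

62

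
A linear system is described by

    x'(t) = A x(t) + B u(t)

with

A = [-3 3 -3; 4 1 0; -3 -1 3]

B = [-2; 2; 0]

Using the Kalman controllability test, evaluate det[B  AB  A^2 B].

AB = [[12], [-6], [4]]
A^2B = [[-66], [42], [-18]]
Controllability matrix C = [B  AB  A^2B] = [[-2, 12, -66], [2, -6, 42], [0, 4, -18]]
Expanding along the first row, det(C) = (-2)·((-6)·(-18) - 42·4) - 12·(2·(-18) - 42·0) + (-66)·(2·4 - (-6)·0) = (-2)·(-60) - 12·(-36) + (-66)·8 = 24
Since det(C) ≠ 0, rank(C) = 3 and the system is completely controllable.

24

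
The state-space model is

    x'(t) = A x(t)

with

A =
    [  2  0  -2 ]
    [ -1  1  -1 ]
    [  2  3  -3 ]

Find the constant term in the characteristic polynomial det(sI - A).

Expand det(sI - A) for the 3×3 matrix.
p(s) = s^3 - 10.
(Check: constant term = det(-A) = (-1)^3 det A = -10; coefficient of s^2 = -tr A = 0.)
The constant term is -10.

-10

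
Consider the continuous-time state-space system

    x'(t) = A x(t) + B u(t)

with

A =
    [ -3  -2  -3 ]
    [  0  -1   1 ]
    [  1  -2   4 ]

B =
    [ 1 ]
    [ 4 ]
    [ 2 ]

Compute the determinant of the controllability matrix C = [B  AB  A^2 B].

AB = [[-17], [-2], [1]]
A^2B = [[52], [3], [-9]]
Controllability matrix C = [B  AB  A^2B] = [[1, -17, 52], [4, -2, 3], [2, 1, -9]]
Expanding along the first row, det(C) = 1·((-2)·(-9) - 3·1) - (-17)·(4·(-9) - 3·2) + 52·(4·1 - (-2)·2) = 1·15 - (-17)·(-42) + 52·8 = -283
Since det(C) ≠ 0, rank(C) = 3 and the system is completely controllable.

-283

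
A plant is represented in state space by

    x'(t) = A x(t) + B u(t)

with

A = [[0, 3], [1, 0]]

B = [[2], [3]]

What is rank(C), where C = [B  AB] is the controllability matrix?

AB = [[9], [2]]
Controllability matrix C = [B  AB] = [[2, 9], [3, 2]]
det(C) = 2·2 - 9·3 = 4 - 27 = -23 ≠ 0, so rank(C) = 2.
rank(C) = 2 = n, so the pair (A, B) is completely controllable.

2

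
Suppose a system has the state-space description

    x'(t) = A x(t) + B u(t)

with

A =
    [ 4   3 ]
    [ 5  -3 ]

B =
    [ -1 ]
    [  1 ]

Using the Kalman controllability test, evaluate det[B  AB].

AB = [[-1], [-8]]
Controllability matrix C = [B  AB] = [[-1, -1], [1, -8]]
det(C) = (-1)·(-8) - (-1)·1 = 8 - (-1) = 9
Since det(C) ≠ 0, rank(C) = 2 and the system is completely controllable.

9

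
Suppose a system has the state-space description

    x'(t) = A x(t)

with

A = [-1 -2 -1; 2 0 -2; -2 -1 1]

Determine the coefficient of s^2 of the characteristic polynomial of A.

0

Expand det(sI - A) for the 3×3 matrix.
p(s) = s^3 - s.
(Check: constant term = det(-A) = (-1)^3 det A = 0; coefficient of s^2 = -tr A = 0.)
The coefficient of s^2 is 0.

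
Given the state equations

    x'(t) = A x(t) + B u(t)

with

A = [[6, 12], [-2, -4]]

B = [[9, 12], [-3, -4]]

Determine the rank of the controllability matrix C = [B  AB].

1

AB = [[18, 24], [-6, -8]]
Controllability matrix C = [B  AB] = [[9, 12, 18, 24], [-3, -4, -6, -8]]
Every column of C is a scalar multiple of column 1 = [9, -3] (multipliers 1, 4/3, 2, 8/3), so the columns span a one-dimensional space.
C ≠ 0, hence rank(C) = 1.
rank(C) = 1 < n = 2, so the pair (A, B) is not completely controllable.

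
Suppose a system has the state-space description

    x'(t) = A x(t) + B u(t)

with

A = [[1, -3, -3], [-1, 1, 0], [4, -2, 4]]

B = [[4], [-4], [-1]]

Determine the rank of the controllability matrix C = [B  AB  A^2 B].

AB = [[19], [-8], [20]]
A^2B = [[-17], [-27], [172]]
Controllability matrix C = [B  AB  A^2B] = [[4, 19, -17], [-4, -8, -27], [-1, 20, 172]]
det(C) = 4·((-8)·172 - (-27)·20) - 19·((-4)·172 - (-27)·(-1)) + (-17)·((-4)·20 - (-8)·(-1)) = 4·(-836) - 19·(-715) + (-17)·(-88) = 11737 ≠ 0, so rank(C) = 3.
rank(C) = 3 = n, so the pair (A, B) is completely controllable.

3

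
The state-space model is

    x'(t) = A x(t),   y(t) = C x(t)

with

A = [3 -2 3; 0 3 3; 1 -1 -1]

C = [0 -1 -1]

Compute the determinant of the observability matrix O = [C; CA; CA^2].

CA = [[-1, -2, -2]]
CA^2 = [[-5, -2, -7]]
Observability matrix O = [C; CA; CA^2] = [[0, -1, -1], [-1, -2, -2], [-5, -2, -7]]
Expanding along the first row, det(O) = 0·((-2)·(-7) - (-2)·(-2)) - (-1)·((-1)·(-7) - (-2)·(-5)) + (-1)·((-1)·(-2) - (-2)·(-5)) = 0·10 - (-1)·(-3) + (-1)·(-8) = 5
Since det(O) ≠ 0, rank(O) = 3 and the system is completely observable.

5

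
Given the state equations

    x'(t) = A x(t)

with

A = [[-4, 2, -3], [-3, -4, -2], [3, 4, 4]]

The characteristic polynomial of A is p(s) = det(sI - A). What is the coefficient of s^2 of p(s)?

4

Expand det(sI - A) for the 3×3 matrix.
p(s) = s^3 + 4s^2 + 7s - 44.
(Check: constant term = det(-A) = (-1)^3 det A = -44; coefficient of s^2 = -tr A = 4.)
The coefficient of s^2 is 4.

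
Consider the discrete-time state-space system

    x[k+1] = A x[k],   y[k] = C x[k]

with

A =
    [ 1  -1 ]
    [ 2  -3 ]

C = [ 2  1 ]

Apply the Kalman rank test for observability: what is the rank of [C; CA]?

CA = [[4, -5]]
Observability matrix O = [C; CA] = [[2, 1], [4, -5]]
det(O) = 2·(-5) - 1·4 = -10 - 4 = -14 ≠ 0, so rank(O) = 2.
rank(O) = 2 = n, so the pair (A, C) is completely observable.

2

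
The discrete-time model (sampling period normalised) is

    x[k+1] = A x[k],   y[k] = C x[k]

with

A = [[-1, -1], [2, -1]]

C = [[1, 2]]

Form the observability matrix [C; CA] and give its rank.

2

CA = [[3, -3]]
Observability matrix O = [C; CA] = [[1, 2], [3, -3]]
det(O) = 1·(-3) - 2·3 = -3 - 6 = -9 ≠ 0, so rank(O) = 2.
rank(O) = 2 = n, so the pair (A, C) is completely observable.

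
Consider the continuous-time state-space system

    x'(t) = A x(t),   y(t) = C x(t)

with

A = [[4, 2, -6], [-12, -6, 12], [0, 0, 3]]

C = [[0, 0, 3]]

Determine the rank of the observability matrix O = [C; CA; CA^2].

1

CA = [[0, 0, 9]]
CA^2 = [[0, 0, 27]]
Observability matrix O = [C; CA; CA^2] = [[0, 0, 3], [0, 0, 9], [0, 0, 27]]
Every row of O is a scalar multiple of row 1 = [0, 0, 3] (multipliers 1, 3, 9), so the rows span a one-dimensional space.
O ≠ 0, hence rank(O) = 1.
rank(O) = 1 < n = 3, so the pair (A, C) is not completely observable.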